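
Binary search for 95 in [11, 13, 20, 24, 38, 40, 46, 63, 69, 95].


Step 1: lo=0, hi=9, mid=4, val=38
Step 2: lo=5, hi=9, mid=7, val=63
Step 3: lo=8, hi=9, mid=8, val=69
Step 4: lo=9, hi=9, mid=9, val=95

Found at index 9


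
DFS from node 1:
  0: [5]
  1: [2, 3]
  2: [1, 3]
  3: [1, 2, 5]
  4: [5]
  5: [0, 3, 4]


Visit 1, push [3, 2]
Visit 2, push [3]
Visit 3, push [5]
Visit 5, push [4, 0]
Visit 0, push []
Visit 4, push []

DFS order: [1, 2, 3, 5, 0, 4]


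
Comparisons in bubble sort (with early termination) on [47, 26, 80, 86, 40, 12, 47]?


Algorithm: bubble sort (with early termination)
Input: [47, 26, 80, 86, 40, 12, 47]
Sorted: [12, 26, 40, 47, 47, 80, 86]

21


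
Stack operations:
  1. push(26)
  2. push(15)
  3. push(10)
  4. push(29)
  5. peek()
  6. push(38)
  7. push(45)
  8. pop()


push(26) -> [26]
push(15) -> [26, 15]
push(10) -> [26, 15, 10]
push(29) -> [26, 15, 10, 29]
peek()->29
push(38) -> [26, 15, 10, 29, 38]
push(45) -> [26, 15, 10, 29, 38, 45]
pop()->45, [26, 15, 10, 29, 38]

Final stack: [26, 15, 10, 29, 38]


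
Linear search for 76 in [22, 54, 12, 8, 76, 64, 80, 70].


i=0: 22!=76
i=1: 54!=76
i=2: 12!=76
i=3: 8!=76
i=4: 76==76 found!

Found at 4, 5 comps


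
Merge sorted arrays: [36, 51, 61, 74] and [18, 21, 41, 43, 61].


Take 18 from B
Take 21 from B
Take 36 from A
Take 41 from B
Take 43 from B
Take 51 from A
Take 61 from A
Take 61 from B

Merged: [18, 21, 36, 41, 43, 51, 61, 61, 74]


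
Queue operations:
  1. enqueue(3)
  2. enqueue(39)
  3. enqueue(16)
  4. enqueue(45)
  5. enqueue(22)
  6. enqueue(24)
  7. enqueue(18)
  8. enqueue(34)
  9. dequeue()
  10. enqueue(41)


enqueue(3) -> [3]
enqueue(39) -> [3, 39]
enqueue(16) -> [3, 39, 16]
enqueue(45) -> [3, 39, 16, 45]
enqueue(22) -> [3, 39, 16, 45, 22]
enqueue(24) -> [3, 39, 16, 45, 22, 24]
enqueue(18) -> [3, 39, 16, 45, 22, 24, 18]
enqueue(34) -> [3, 39, 16, 45, 22, 24, 18, 34]
dequeue()->3, [39, 16, 45, 22, 24, 18, 34]
enqueue(41) -> [39, 16, 45, 22, 24, 18, 34, 41]

Final queue: [39, 16, 45, 22, 24, 18, 34, 41]


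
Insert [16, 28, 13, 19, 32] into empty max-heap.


Insert 16: [16]
Insert 28: [28, 16]
Insert 13: [28, 16, 13]
Insert 19: [28, 19, 13, 16]
Insert 32: [32, 28, 13, 16, 19]

Final heap: [32, 28, 13, 16, 19]


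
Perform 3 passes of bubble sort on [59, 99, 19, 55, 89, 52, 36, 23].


Initial: [59, 99, 19, 55, 89, 52, 36, 23]
Pass 1: [59, 19, 55, 89, 52, 36, 23, 99] (6 swaps)
Pass 2: [19, 55, 59, 52, 36, 23, 89, 99] (5 swaps)
Pass 3: [19, 55, 52, 36, 23, 59, 89, 99] (3 swaps)

After 3 passes: [19, 55, 52, 36, 23, 59, 89, 99]


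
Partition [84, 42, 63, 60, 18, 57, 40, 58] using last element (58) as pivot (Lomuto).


Pivot: 58
  42 <= 58: swap -> [42, 84, 63, 60, 18, 57, 40, 58]
  18 <= 58: swap -> [42, 18, 63, 60, 84, 57, 40, 58]
  57 <= 58: swap -> [42, 18, 57, 60, 84, 63, 40, 58]
  40 <= 58: swap -> [42, 18, 57, 40, 84, 63, 60, 58]
Place pivot at 4: [42, 18, 57, 40, 58, 63, 60, 84]

Partitioned: [42, 18, 57, 40, 58, 63, 60, 84]


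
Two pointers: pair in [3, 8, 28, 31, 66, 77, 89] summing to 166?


lo=0(3)+hi=6(89)=92
lo=1(8)+hi=6(89)=97
lo=2(28)+hi=6(89)=117
lo=3(31)+hi=6(89)=120
lo=4(66)+hi=6(89)=155
lo=5(77)+hi=6(89)=166

Yes: 77+89=166


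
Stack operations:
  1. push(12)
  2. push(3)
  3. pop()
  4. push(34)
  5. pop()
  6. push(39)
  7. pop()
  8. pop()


push(12) -> [12]
push(3) -> [12, 3]
pop()->3, [12]
push(34) -> [12, 34]
pop()->34, [12]
push(39) -> [12, 39]
pop()->39, [12]
pop()->12, []

Final stack: []


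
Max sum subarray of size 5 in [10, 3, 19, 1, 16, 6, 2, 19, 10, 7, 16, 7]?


[0:5]: 49
[1:6]: 45
[2:7]: 44
[3:8]: 44
[4:9]: 53
[5:10]: 44
[6:11]: 54
[7:12]: 59

Max: 59 at [7:12]


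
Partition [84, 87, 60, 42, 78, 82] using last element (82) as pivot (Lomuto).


Pivot: 82
  60 <= 82: swap -> [60, 87, 84, 42, 78, 82]
  42 <= 82: swap -> [60, 42, 84, 87, 78, 82]
  78 <= 82: swap -> [60, 42, 78, 87, 84, 82]
Place pivot at 3: [60, 42, 78, 82, 84, 87]

Partitioned: [60, 42, 78, 82, 84, 87]


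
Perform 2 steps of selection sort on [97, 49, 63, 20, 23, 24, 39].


Initial: [97, 49, 63, 20, 23, 24, 39]
Step 1: min=20 at 3
  Swap: [20, 49, 63, 97, 23, 24, 39]
Step 2: min=23 at 4
  Swap: [20, 23, 63, 97, 49, 24, 39]

After 2 steps: [20, 23, 63, 97, 49, 24, 39]


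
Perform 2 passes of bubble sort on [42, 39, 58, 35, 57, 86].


Initial: [42, 39, 58, 35, 57, 86]
Pass 1: [39, 42, 35, 57, 58, 86] (3 swaps)
Pass 2: [39, 35, 42, 57, 58, 86] (1 swaps)

After 2 passes: [39, 35, 42, 57, 58, 86]


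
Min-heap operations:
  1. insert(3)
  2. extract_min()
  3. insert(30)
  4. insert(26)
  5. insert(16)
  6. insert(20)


insert(3) -> [3]
extract_min()->3, []
insert(30) -> [30]
insert(26) -> [26, 30]
insert(16) -> [16, 30, 26]
insert(20) -> [16, 20, 26, 30]

Final heap: [16, 20, 26, 30]


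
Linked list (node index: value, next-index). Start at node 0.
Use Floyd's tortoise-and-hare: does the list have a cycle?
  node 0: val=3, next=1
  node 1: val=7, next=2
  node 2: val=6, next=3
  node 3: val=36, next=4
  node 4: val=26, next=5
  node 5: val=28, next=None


Floyd's tortoise (slow, +1) and hare (fast, +2):
  init: slow=0, fast=0
  step 1: slow=1, fast=2
  step 2: slow=2, fast=4
  step 3: fast 4->5->None, no cycle

Cycle: no


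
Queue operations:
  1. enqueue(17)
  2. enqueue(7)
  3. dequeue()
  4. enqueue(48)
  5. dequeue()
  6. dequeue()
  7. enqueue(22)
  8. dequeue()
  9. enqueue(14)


enqueue(17) -> [17]
enqueue(7) -> [17, 7]
dequeue()->17, [7]
enqueue(48) -> [7, 48]
dequeue()->7, [48]
dequeue()->48, []
enqueue(22) -> [22]
dequeue()->22, []
enqueue(14) -> [14]

Final queue: [14]


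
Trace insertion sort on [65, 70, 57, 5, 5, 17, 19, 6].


Initial: [65, 70, 57, 5, 5, 17, 19, 6]
Insert 70: [65, 70, 57, 5, 5, 17, 19, 6]
Insert 57: [57, 65, 70, 5, 5, 17, 19, 6]
Insert 5: [5, 57, 65, 70, 5, 17, 19, 6]
Insert 5: [5, 5, 57, 65, 70, 17, 19, 6]
Insert 17: [5, 5, 17, 57, 65, 70, 19, 6]
Insert 19: [5, 5, 17, 19, 57, 65, 70, 6]
Insert 6: [5, 5, 6, 17, 19, 57, 65, 70]

Sorted: [5, 5, 6, 17, 19, 57, 65, 70]


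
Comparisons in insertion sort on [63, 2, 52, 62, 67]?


Algorithm: insertion sort
Input: [63, 2, 52, 62, 67]
Sorted: [2, 52, 62, 63, 67]

6


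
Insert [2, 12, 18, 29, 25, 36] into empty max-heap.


Insert 2: [2]
Insert 12: [12, 2]
Insert 18: [18, 2, 12]
Insert 29: [29, 18, 12, 2]
Insert 25: [29, 25, 12, 2, 18]
Insert 36: [36, 25, 29, 2, 18, 12]

Final heap: [36, 25, 29, 2, 18, 12]


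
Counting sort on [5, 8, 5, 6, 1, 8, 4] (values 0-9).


Input: [5, 8, 5, 6, 1, 8, 4]
Counts: [0, 1, 0, 0, 1, 2, 1, 0, 2, 0]

Sorted: [1, 4, 5, 5, 6, 8, 8]


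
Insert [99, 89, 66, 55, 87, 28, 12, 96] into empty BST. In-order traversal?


Insert 99: root
Insert 89: L from 99
Insert 66: L from 99 -> L from 89
Insert 55: L from 99 -> L from 89 -> L from 66
Insert 87: L from 99 -> L from 89 -> R from 66
Insert 28: L from 99 -> L from 89 -> L from 66 -> L from 55
Insert 12: L from 99 -> L from 89 -> L from 66 -> L from 55 -> L from 28
Insert 96: L from 99 -> R from 89

In-order: [12, 28, 55, 66, 87, 89, 96, 99]


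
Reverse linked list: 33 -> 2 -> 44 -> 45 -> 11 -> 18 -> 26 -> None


Step 1: curr=33, set curr.next=prev(None) | reversed so far: 33
Step 2: curr=2, set curr.next=prev(33) | reversed so far: 2 -> 33
Step 3: curr=44, set curr.next=prev(2) | reversed so far: 44 -> 2 -> 33
Step 4: curr=45, set curr.next=prev(44) | reversed so far: 45 -> 44 -> 2 -> 33
Step 5: curr=11, set curr.next=prev(45) | reversed so far: 11 -> 45 -> 44 -> 2 -> 33
Step 6: curr=18, set curr.next=prev(11) | reversed so far: 18 -> 11 -> 45 -> 44 -> 2 -> 33
Step 7: curr=26, set curr.next=prev(18) | reversed so far: 26 -> 18 -> 11 -> 45 -> 44 -> 2 -> 33

26 -> 18 -> 11 -> 45 -> 44 -> 2 -> 33 -> None


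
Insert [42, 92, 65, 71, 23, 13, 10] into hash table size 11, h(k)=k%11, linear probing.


Insert 42: h=9 -> slot 9
Insert 92: h=4 -> slot 4
Insert 65: h=10 -> slot 10
Insert 71: h=5 -> slot 5
Insert 23: h=1 -> slot 1
Insert 13: h=2 -> slot 2
Insert 10: h=10, 1 probes -> slot 0

Table: [10, 23, 13, None, 92, 71, None, None, None, 42, 65]


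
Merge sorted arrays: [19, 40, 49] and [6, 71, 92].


Take 6 from B
Take 19 from A
Take 40 from A
Take 49 from A

Merged: [6, 19, 40, 49, 71, 92]


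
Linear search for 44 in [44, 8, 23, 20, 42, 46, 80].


i=0: 44==44 found!

Found at 0, 1 comps


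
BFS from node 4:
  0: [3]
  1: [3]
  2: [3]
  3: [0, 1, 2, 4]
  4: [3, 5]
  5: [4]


Visit 4, enqueue [3, 5]
Visit 3, enqueue [0, 1, 2]
Visit 5, enqueue []
Visit 0, enqueue []
Visit 1, enqueue []
Visit 2, enqueue []

BFS order: [4, 3, 5, 0, 1, 2]


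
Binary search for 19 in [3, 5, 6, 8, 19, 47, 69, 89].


Step 1: lo=0, hi=7, mid=3, val=8
Step 2: lo=4, hi=7, mid=5, val=47
Step 3: lo=4, hi=4, mid=4, val=19

Found at index 4


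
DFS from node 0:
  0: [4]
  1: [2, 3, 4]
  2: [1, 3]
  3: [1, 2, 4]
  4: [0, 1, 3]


Visit 0, push [4]
Visit 4, push [3, 1]
Visit 1, push [3, 2]
Visit 2, push [3]
Visit 3, push []

DFS order: [0, 4, 1, 2, 3]


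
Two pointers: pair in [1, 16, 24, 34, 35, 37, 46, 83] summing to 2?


lo=0(1)+hi=7(83)=84
lo=0(1)+hi=6(46)=47
lo=0(1)+hi=5(37)=38
lo=0(1)+hi=4(35)=36
lo=0(1)+hi=3(34)=35
lo=0(1)+hi=2(24)=25
lo=0(1)+hi=1(16)=17

No pair found


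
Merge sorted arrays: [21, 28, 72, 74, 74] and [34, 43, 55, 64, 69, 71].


Take 21 from A
Take 28 from A
Take 34 from B
Take 43 from B
Take 55 from B
Take 64 from B
Take 69 from B
Take 71 from B

Merged: [21, 28, 34, 43, 55, 64, 69, 71, 72, 74, 74]


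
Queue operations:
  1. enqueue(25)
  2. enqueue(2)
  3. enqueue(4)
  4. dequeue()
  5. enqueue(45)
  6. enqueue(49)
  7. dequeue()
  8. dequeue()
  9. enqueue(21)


enqueue(25) -> [25]
enqueue(2) -> [25, 2]
enqueue(4) -> [25, 2, 4]
dequeue()->25, [2, 4]
enqueue(45) -> [2, 4, 45]
enqueue(49) -> [2, 4, 45, 49]
dequeue()->2, [4, 45, 49]
dequeue()->4, [45, 49]
enqueue(21) -> [45, 49, 21]

Final queue: [45, 49, 21]


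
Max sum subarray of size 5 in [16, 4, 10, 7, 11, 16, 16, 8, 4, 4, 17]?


[0:5]: 48
[1:6]: 48
[2:7]: 60
[3:8]: 58
[4:9]: 55
[5:10]: 48
[6:11]: 49

Max: 60 at [2:7]


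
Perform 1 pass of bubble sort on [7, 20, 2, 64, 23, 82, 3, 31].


Initial: [7, 20, 2, 64, 23, 82, 3, 31]
Pass 1: [7, 2, 20, 23, 64, 3, 31, 82] (4 swaps)

After 1 pass: [7, 2, 20, 23, 64, 3, 31, 82]


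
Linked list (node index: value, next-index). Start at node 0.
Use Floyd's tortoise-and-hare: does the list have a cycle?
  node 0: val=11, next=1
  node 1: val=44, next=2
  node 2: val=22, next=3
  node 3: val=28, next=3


Floyd's tortoise (slow, +1) and hare (fast, +2):
  init: slow=0, fast=0
  step 1: slow=1, fast=2
  step 2: slow=2, fast=3
  step 3: slow=3, fast=3
  slow == fast at node 3: cycle detected

Cycle: yes


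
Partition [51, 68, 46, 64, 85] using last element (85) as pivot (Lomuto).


Pivot: 85
  51 <= 85: advance i (no swap)
  68 <= 85: advance i (no swap)
  46 <= 85: advance i (no swap)
  64 <= 85: advance i (no swap)
Place pivot at 4: [51, 68, 46, 64, 85]

Partitioned: [51, 68, 46, 64, 85]


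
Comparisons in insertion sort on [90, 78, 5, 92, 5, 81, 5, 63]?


Algorithm: insertion sort
Input: [90, 78, 5, 92, 5, 81, 5, 63]
Sorted: [5, 5, 5, 63, 78, 81, 90, 92]

21


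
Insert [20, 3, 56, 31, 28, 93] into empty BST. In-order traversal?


Insert 20: root
Insert 3: L from 20
Insert 56: R from 20
Insert 31: R from 20 -> L from 56
Insert 28: R from 20 -> L from 56 -> L from 31
Insert 93: R from 20 -> R from 56

In-order: [3, 20, 28, 31, 56, 93]


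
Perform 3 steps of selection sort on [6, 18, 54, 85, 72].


Initial: [6, 18, 54, 85, 72]
Step 1: min=6 at 0
  Swap: [6, 18, 54, 85, 72]
Step 2: min=18 at 1
  Swap: [6, 18, 54, 85, 72]
Step 3: min=54 at 2
  Swap: [6, 18, 54, 85, 72]

After 3 steps: [6, 18, 54, 85, 72]


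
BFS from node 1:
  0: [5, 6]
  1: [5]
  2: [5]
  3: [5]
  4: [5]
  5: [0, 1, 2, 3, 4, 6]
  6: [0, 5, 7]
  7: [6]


Visit 1, enqueue [5]
Visit 5, enqueue [0, 2, 3, 4, 6]
Visit 0, enqueue []
Visit 2, enqueue []
Visit 3, enqueue []
Visit 4, enqueue []
Visit 6, enqueue [7]
Visit 7, enqueue []

BFS order: [1, 5, 0, 2, 3, 4, 6, 7]


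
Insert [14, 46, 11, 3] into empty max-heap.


Insert 14: [14]
Insert 46: [46, 14]
Insert 11: [46, 14, 11]
Insert 3: [46, 14, 11, 3]

Final heap: [46, 14, 11, 3]


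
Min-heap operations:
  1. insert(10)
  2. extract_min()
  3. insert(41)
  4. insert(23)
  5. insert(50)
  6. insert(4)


insert(10) -> [10]
extract_min()->10, []
insert(41) -> [41]
insert(23) -> [23, 41]
insert(50) -> [23, 41, 50]
insert(4) -> [4, 23, 50, 41]

Final heap: [4, 23, 50, 41]


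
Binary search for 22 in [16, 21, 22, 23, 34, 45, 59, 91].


Step 1: lo=0, hi=7, mid=3, val=23
Step 2: lo=0, hi=2, mid=1, val=21
Step 3: lo=2, hi=2, mid=2, val=22

Found at index 2


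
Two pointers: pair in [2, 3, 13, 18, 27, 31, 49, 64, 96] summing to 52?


lo=0(2)+hi=8(96)=98
lo=0(2)+hi=7(64)=66
lo=0(2)+hi=6(49)=51
lo=1(3)+hi=6(49)=52

Yes: 3+49=52


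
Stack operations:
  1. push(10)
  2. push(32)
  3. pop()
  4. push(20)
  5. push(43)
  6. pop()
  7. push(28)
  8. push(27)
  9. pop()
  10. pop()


push(10) -> [10]
push(32) -> [10, 32]
pop()->32, [10]
push(20) -> [10, 20]
push(43) -> [10, 20, 43]
pop()->43, [10, 20]
push(28) -> [10, 20, 28]
push(27) -> [10, 20, 28, 27]
pop()->27, [10, 20, 28]
pop()->28, [10, 20]

Final stack: [10, 20]


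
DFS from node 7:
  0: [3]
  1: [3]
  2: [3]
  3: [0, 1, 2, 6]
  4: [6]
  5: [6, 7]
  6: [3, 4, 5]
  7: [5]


Visit 7, push [5]
Visit 5, push [6]
Visit 6, push [4, 3]
Visit 3, push [2, 1, 0]
Visit 0, push []
Visit 1, push []
Visit 2, push []
Visit 4, push []

DFS order: [7, 5, 6, 3, 0, 1, 2, 4]


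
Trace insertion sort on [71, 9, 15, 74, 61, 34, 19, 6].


Initial: [71, 9, 15, 74, 61, 34, 19, 6]
Insert 9: [9, 71, 15, 74, 61, 34, 19, 6]
Insert 15: [9, 15, 71, 74, 61, 34, 19, 6]
Insert 74: [9, 15, 71, 74, 61, 34, 19, 6]
Insert 61: [9, 15, 61, 71, 74, 34, 19, 6]
Insert 34: [9, 15, 34, 61, 71, 74, 19, 6]
Insert 19: [9, 15, 19, 34, 61, 71, 74, 6]
Insert 6: [6, 9, 15, 19, 34, 61, 71, 74]

Sorted: [6, 9, 15, 19, 34, 61, 71, 74]


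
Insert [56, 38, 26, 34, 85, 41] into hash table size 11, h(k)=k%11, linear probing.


Insert 56: h=1 -> slot 1
Insert 38: h=5 -> slot 5
Insert 26: h=4 -> slot 4
Insert 34: h=1, 1 probes -> slot 2
Insert 85: h=8 -> slot 8
Insert 41: h=8, 1 probes -> slot 9

Table: [None, 56, 34, None, 26, 38, None, None, 85, 41, None]


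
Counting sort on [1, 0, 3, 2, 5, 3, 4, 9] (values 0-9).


Input: [1, 0, 3, 2, 5, 3, 4, 9]
Counts: [1, 1, 1, 2, 1, 1, 0, 0, 0, 1]

Sorted: [0, 1, 2, 3, 3, 4, 5, 9]


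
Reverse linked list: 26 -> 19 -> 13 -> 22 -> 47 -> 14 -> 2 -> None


Step 1: curr=26, set curr.next=prev(None) | reversed so far: 26
Step 2: curr=19, set curr.next=prev(26) | reversed so far: 19 -> 26
Step 3: curr=13, set curr.next=prev(19) | reversed so far: 13 -> 19 -> 26
Step 4: curr=22, set curr.next=prev(13) | reversed so far: 22 -> 13 -> 19 -> 26
Step 5: curr=47, set curr.next=prev(22) | reversed so far: 47 -> 22 -> 13 -> 19 -> 26
Step 6: curr=14, set curr.next=prev(47) | reversed so far: 14 -> 47 -> 22 -> 13 -> 19 -> 26
Step 7: curr=2, set curr.next=prev(14) | reversed so far: 2 -> 14 -> 47 -> 22 -> 13 -> 19 -> 26

2 -> 14 -> 47 -> 22 -> 13 -> 19 -> 26 -> None


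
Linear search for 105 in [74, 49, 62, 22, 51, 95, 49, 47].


i=0: 74!=105
i=1: 49!=105
i=2: 62!=105
i=3: 22!=105
i=4: 51!=105
i=5: 95!=105
i=6: 49!=105
i=7: 47!=105

Not found, 8 comps


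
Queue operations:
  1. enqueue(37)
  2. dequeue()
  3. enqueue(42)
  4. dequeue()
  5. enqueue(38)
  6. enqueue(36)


enqueue(37) -> [37]
dequeue()->37, []
enqueue(42) -> [42]
dequeue()->42, []
enqueue(38) -> [38]
enqueue(36) -> [38, 36]

Final queue: [38, 36]


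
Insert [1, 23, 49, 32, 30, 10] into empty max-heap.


Insert 1: [1]
Insert 23: [23, 1]
Insert 49: [49, 1, 23]
Insert 32: [49, 32, 23, 1]
Insert 30: [49, 32, 23, 1, 30]
Insert 10: [49, 32, 23, 1, 30, 10]

Final heap: [49, 32, 23, 1, 30, 10]


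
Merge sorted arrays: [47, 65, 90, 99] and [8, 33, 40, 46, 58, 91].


Take 8 from B
Take 33 from B
Take 40 from B
Take 46 from B
Take 47 from A
Take 58 from B
Take 65 from A
Take 90 from A
Take 91 from B

Merged: [8, 33, 40, 46, 47, 58, 65, 90, 91, 99]


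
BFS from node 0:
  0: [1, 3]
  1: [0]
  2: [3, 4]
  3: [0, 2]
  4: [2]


Visit 0, enqueue [1, 3]
Visit 1, enqueue []
Visit 3, enqueue [2]
Visit 2, enqueue [4]
Visit 4, enqueue []

BFS order: [0, 1, 3, 2, 4]


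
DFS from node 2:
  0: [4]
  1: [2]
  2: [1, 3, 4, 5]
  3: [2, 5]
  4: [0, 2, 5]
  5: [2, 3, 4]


Visit 2, push [5, 4, 3, 1]
Visit 1, push []
Visit 3, push [5]
Visit 5, push [4]
Visit 4, push [0]
Visit 0, push []

DFS order: [2, 1, 3, 5, 4, 0]


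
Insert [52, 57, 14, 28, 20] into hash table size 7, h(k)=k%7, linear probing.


Insert 52: h=3 -> slot 3
Insert 57: h=1 -> slot 1
Insert 14: h=0 -> slot 0
Insert 28: h=0, 2 probes -> slot 2
Insert 20: h=6 -> slot 6

Table: [14, 57, 28, 52, None, None, 20]


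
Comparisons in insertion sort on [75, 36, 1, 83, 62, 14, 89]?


Algorithm: insertion sort
Input: [75, 36, 1, 83, 62, 14, 89]
Sorted: [1, 14, 36, 62, 75, 83, 89]

13


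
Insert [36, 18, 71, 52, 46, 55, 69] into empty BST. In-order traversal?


Insert 36: root
Insert 18: L from 36
Insert 71: R from 36
Insert 52: R from 36 -> L from 71
Insert 46: R from 36 -> L from 71 -> L from 52
Insert 55: R from 36 -> L from 71 -> R from 52
Insert 69: R from 36 -> L from 71 -> R from 52 -> R from 55

In-order: [18, 36, 46, 52, 55, 69, 71]


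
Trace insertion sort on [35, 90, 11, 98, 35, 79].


Initial: [35, 90, 11, 98, 35, 79]
Insert 90: [35, 90, 11, 98, 35, 79]
Insert 11: [11, 35, 90, 98, 35, 79]
Insert 98: [11, 35, 90, 98, 35, 79]
Insert 35: [11, 35, 35, 90, 98, 79]
Insert 79: [11, 35, 35, 79, 90, 98]

Sorted: [11, 35, 35, 79, 90, 98]


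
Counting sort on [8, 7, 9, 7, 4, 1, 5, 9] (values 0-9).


Input: [8, 7, 9, 7, 4, 1, 5, 9]
Counts: [0, 1, 0, 0, 1, 1, 0, 2, 1, 2]

Sorted: [1, 4, 5, 7, 7, 8, 9, 9]


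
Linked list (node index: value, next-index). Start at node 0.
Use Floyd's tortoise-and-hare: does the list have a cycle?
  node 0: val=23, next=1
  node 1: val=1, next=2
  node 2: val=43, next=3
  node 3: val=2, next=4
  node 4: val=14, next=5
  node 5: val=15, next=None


Floyd's tortoise (slow, +1) and hare (fast, +2):
  init: slow=0, fast=0
  step 1: slow=1, fast=2
  step 2: slow=2, fast=4
  step 3: fast 4->5->None, no cycle

Cycle: no


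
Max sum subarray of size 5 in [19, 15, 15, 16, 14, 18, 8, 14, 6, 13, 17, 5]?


[0:5]: 79
[1:6]: 78
[2:7]: 71
[3:8]: 70
[4:9]: 60
[5:10]: 59
[6:11]: 58
[7:12]: 55

Max: 79 at [0:5]


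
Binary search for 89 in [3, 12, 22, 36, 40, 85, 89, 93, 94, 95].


Step 1: lo=0, hi=9, mid=4, val=40
Step 2: lo=5, hi=9, mid=7, val=93
Step 3: lo=5, hi=6, mid=5, val=85
Step 4: lo=6, hi=6, mid=6, val=89

Found at index 6


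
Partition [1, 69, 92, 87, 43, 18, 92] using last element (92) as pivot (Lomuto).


Pivot: 92
  1 <= 92: advance i (no swap)
  69 <= 92: advance i (no swap)
  92 <= 92: advance i (no swap)
  87 <= 92: advance i (no swap)
  43 <= 92: advance i (no swap)
  18 <= 92: advance i (no swap)
Place pivot at 6: [1, 69, 92, 87, 43, 18, 92]

Partitioned: [1, 69, 92, 87, 43, 18, 92]


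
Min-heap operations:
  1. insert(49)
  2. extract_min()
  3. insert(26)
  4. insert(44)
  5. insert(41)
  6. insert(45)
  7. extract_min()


insert(49) -> [49]
extract_min()->49, []
insert(26) -> [26]
insert(44) -> [26, 44]
insert(41) -> [26, 44, 41]
insert(45) -> [26, 44, 41, 45]
extract_min()->26, [41, 44, 45]

Final heap: [41, 44, 45]


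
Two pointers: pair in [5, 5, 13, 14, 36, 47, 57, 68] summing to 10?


lo=0(5)+hi=7(68)=73
lo=0(5)+hi=6(57)=62
lo=0(5)+hi=5(47)=52
lo=0(5)+hi=4(36)=41
lo=0(5)+hi=3(14)=19
lo=0(5)+hi=2(13)=18
lo=0(5)+hi=1(5)=10

Yes: 5+5=10


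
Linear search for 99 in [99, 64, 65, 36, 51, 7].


i=0: 99==99 found!

Found at 0, 1 comps


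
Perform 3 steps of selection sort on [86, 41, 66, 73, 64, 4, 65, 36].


Initial: [86, 41, 66, 73, 64, 4, 65, 36]
Step 1: min=4 at 5
  Swap: [4, 41, 66, 73, 64, 86, 65, 36]
Step 2: min=36 at 7
  Swap: [4, 36, 66, 73, 64, 86, 65, 41]
Step 3: min=41 at 7
  Swap: [4, 36, 41, 73, 64, 86, 65, 66]

After 3 steps: [4, 36, 41, 73, 64, 86, 65, 66]


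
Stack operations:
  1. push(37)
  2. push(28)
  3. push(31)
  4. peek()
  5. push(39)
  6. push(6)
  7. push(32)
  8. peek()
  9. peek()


push(37) -> [37]
push(28) -> [37, 28]
push(31) -> [37, 28, 31]
peek()->31
push(39) -> [37, 28, 31, 39]
push(6) -> [37, 28, 31, 39, 6]
push(32) -> [37, 28, 31, 39, 6, 32]
peek()->32
peek()->32

Final stack: [37, 28, 31, 39, 6, 32]


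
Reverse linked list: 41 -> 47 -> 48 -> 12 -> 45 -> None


Step 1: curr=41, set curr.next=prev(None) | reversed so far: 41
Step 2: curr=47, set curr.next=prev(41) | reversed so far: 47 -> 41
Step 3: curr=48, set curr.next=prev(47) | reversed so far: 48 -> 47 -> 41
Step 4: curr=12, set curr.next=prev(48) | reversed so far: 12 -> 48 -> 47 -> 41
Step 5: curr=45, set curr.next=prev(12) | reversed so far: 45 -> 12 -> 48 -> 47 -> 41

45 -> 12 -> 48 -> 47 -> 41 -> None


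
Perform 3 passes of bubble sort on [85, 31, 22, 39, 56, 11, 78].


Initial: [85, 31, 22, 39, 56, 11, 78]
Pass 1: [31, 22, 39, 56, 11, 78, 85] (6 swaps)
Pass 2: [22, 31, 39, 11, 56, 78, 85] (2 swaps)
Pass 3: [22, 31, 11, 39, 56, 78, 85] (1 swaps)

After 3 passes: [22, 31, 11, 39, 56, 78, 85]


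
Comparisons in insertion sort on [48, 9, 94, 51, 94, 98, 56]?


Algorithm: insertion sort
Input: [48, 9, 94, 51, 94, 98, 56]
Sorted: [9, 48, 51, 56, 94, 94, 98]

10


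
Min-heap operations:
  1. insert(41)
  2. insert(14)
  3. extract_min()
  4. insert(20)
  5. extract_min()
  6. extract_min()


insert(41) -> [41]
insert(14) -> [14, 41]
extract_min()->14, [41]
insert(20) -> [20, 41]
extract_min()->20, [41]
extract_min()->41, []

Final heap: []


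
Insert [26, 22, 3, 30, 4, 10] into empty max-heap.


Insert 26: [26]
Insert 22: [26, 22]
Insert 3: [26, 22, 3]
Insert 30: [30, 26, 3, 22]
Insert 4: [30, 26, 3, 22, 4]
Insert 10: [30, 26, 10, 22, 4, 3]

Final heap: [30, 26, 10, 22, 4, 3]


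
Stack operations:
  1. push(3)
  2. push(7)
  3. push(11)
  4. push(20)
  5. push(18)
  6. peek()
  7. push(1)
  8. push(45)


push(3) -> [3]
push(7) -> [3, 7]
push(11) -> [3, 7, 11]
push(20) -> [3, 7, 11, 20]
push(18) -> [3, 7, 11, 20, 18]
peek()->18
push(1) -> [3, 7, 11, 20, 18, 1]
push(45) -> [3, 7, 11, 20, 18, 1, 45]

Final stack: [3, 7, 11, 20, 18, 1, 45]


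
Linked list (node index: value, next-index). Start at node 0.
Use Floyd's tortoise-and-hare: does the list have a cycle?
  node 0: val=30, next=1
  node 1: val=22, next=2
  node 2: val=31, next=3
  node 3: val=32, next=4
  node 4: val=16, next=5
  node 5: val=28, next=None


Floyd's tortoise (slow, +1) and hare (fast, +2):
  init: slow=0, fast=0
  step 1: slow=1, fast=2
  step 2: slow=2, fast=4
  step 3: fast 4->5->None, no cycle

Cycle: no


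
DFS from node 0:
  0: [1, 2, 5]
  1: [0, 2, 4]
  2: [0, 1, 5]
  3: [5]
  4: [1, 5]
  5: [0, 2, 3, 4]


Visit 0, push [5, 2, 1]
Visit 1, push [4, 2]
Visit 2, push [5]
Visit 5, push [4, 3]
Visit 3, push []
Visit 4, push []

DFS order: [0, 1, 2, 5, 3, 4]


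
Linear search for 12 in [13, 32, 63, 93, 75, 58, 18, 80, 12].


i=0: 13!=12
i=1: 32!=12
i=2: 63!=12
i=3: 93!=12
i=4: 75!=12
i=5: 58!=12
i=6: 18!=12
i=7: 80!=12
i=8: 12==12 found!

Found at 8, 9 comps


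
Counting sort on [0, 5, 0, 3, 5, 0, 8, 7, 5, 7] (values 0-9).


Input: [0, 5, 0, 3, 5, 0, 8, 7, 5, 7]
Counts: [3, 0, 0, 1, 0, 3, 0, 2, 1, 0]

Sorted: [0, 0, 0, 3, 5, 5, 5, 7, 7, 8]


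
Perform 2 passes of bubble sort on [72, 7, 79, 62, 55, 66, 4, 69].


Initial: [72, 7, 79, 62, 55, 66, 4, 69]
Pass 1: [7, 72, 62, 55, 66, 4, 69, 79] (6 swaps)
Pass 2: [7, 62, 55, 66, 4, 69, 72, 79] (5 swaps)

After 2 passes: [7, 62, 55, 66, 4, 69, 72, 79]


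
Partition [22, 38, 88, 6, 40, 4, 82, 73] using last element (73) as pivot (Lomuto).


Pivot: 73
  22 <= 73: advance i (no swap)
  38 <= 73: advance i (no swap)
  6 <= 73: swap -> [22, 38, 6, 88, 40, 4, 82, 73]
  40 <= 73: swap -> [22, 38, 6, 40, 88, 4, 82, 73]
  4 <= 73: swap -> [22, 38, 6, 40, 4, 88, 82, 73]
Place pivot at 5: [22, 38, 6, 40, 4, 73, 82, 88]

Partitioned: [22, 38, 6, 40, 4, 73, 82, 88]


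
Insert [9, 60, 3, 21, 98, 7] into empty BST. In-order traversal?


Insert 9: root
Insert 60: R from 9
Insert 3: L from 9
Insert 21: R from 9 -> L from 60
Insert 98: R from 9 -> R from 60
Insert 7: L from 9 -> R from 3

In-order: [3, 7, 9, 21, 60, 98]


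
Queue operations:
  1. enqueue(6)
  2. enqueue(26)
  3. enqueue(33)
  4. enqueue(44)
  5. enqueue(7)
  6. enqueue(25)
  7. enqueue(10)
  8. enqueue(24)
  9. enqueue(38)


enqueue(6) -> [6]
enqueue(26) -> [6, 26]
enqueue(33) -> [6, 26, 33]
enqueue(44) -> [6, 26, 33, 44]
enqueue(7) -> [6, 26, 33, 44, 7]
enqueue(25) -> [6, 26, 33, 44, 7, 25]
enqueue(10) -> [6, 26, 33, 44, 7, 25, 10]
enqueue(24) -> [6, 26, 33, 44, 7, 25, 10, 24]
enqueue(38) -> [6, 26, 33, 44, 7, 25, 10, 24, 38]

Final queue: [6, 26, 33, 44, 7, 25, 10, 24, 38]


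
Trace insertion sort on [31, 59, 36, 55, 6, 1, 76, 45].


Initial: [31, 59, 36, 55, 6, 1, 76, 45]
Insert 59: [31, 59, 36, 55, 6, 1, 76, 45]
Insert 36: [31, 36, 59, 55, 6, 1, 76, 45]
Insert 55: [31, 36, 55, 59, 6, 1, 76, 45]
Insert 6: [6, 31, 36, 55, 59, 1, 76, 45]
Insert 1: [1, 6, 31, 36, 55, 59, 76, 45]
Insert 76: [1, 6, 31, 36, 55, 59, 76, 45]
Insert 45: [1, 6, 31, 36, 45, 55, 59, 76]

Sorted: [1, 6, 31, 36, 45, 55, 59, 76]


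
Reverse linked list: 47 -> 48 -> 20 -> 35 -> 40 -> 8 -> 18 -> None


Step 1: curr=47, set curr.next=prev(None) | reversed so far: 47
Step 2: curr=48, set curr.next=prev(47) | reversed so far: 48 -> 47
Step 3: curr=20, set curr.next=prev(48) | reversed so far: 20 -> 48 -> 47
Step 4: curr=35, set curr.next=prev(20) | reversed so far: 35 -> 20 -> 48 -> 47
Step 5: curr=40, set curr.next=prev(35) | reversed so far: 40 -> 35 -> 20 -> 48 -> 47
Step 6: curr=8, set curr.next=prev(40) | reversed so far: 8 -> 40 -> 35 -> 20 -> 48 -> 47
Step 7: curr=18, set curr.next=prev(8) | reversed so far: 18 -> 8 -> 40 -> 35 -> 20 -> 48 -> 47

18 -> 8 -> 40 -> 35 -> 20 -> 48 -> 47 -> None


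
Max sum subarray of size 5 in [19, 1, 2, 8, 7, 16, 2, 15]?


[0:5]: 37
[1:6]: 34
[2:7]: 35
[3:8]: 48

Max: 48 at [3:8]


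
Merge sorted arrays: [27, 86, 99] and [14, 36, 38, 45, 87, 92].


Take 14 from B
Take 27 from A
Take 36 from B
Take 38 from B
Take 45 from B
Take 86 from A
Take 87 from B
Take 92 from B

Merged: [14, 27, 36, 38, 45, 86, 87, 92, 99]


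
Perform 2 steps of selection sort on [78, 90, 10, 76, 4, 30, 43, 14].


Initial: [78, 90, 10, 76, 4, 30, 43, 14]
Step 1: min=4 at 4
  Swap: [4, 90, 10, 76, 78, 30, 43, 14]
Step 2: min=10 at 2
  Swap: [4, 10, 90, 76, 78, 30, 43, 14]

After 2 steps: [4, 10, 90, 76, 78, 30, 43, 14]


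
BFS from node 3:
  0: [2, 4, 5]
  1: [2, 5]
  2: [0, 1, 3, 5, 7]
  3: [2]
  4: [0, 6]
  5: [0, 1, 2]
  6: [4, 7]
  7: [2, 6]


Visit 3, enqueue [2]
Visit 2, enqueue [0, 1, 5, 7]
Visit 0, enqueue [4]
Visit 1, enqueue []
Visit 5, enqueue []
Visit 7, enqueue [6]
Visit 4, enqueue []
Visit 6, enqueue []

BFS order: [3, 2, 0, 1, 5, 7, 4, 6]


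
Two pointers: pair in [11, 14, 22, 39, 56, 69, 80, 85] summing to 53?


lo=0(11)+hi=7(85)=96
lo=0(11)+hi=6(80)=91
lo=0(11)+hi=5(69)=80
lo=0(11)+hi=4(56)=67
lo=0(11)+hi=3(39)=50
lo=1(14)+hi=3(39)=53

Yes: 14+39=53


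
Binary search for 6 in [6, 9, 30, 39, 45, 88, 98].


Step 1: lo=0, hi=6, mid=3, val=39
Step 2: lo=0, hi=2, mid=1, val=9
Step 3: lo=0, hi=0, mid=0, val=6

Found at index 0


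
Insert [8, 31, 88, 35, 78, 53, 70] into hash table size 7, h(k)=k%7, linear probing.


Insert 8: h=1 -> slot 1
Insert 31: h=3 -> slot 3
Insert 88: h=4 -> slot 4
Insert 35: h=0 -> slot 0
Insert 78: h=1, 1 probes -> slot 2
Insert 53: h=4, 1 probes -> slot 5
Insert 70: h=0, 6 probes -> slot 6

Table: [35, 8, 78, 31, 88, 53, 70]


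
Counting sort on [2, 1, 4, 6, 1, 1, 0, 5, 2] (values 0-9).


Input: [2, 1, 4, 6, 1, 1, 0, 5, 2]
Counts: [1, 3, 2, 0, 1, 1, 1, 0, 0, 0]

Sorted: [0, 1, 1, 1, 2, 2, 4, 5, 6]


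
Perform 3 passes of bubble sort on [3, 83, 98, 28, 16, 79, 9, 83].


Initial: [3, 83, 98, 28, 16, 79, 9, 83]
Pass 1: [3, 83, 28, 16, 79, 9, 83, 98] (5 swaps)
Pass 2: [3, 28, 16, 79, 9, 83, 83, 98] (4 swaps)
Pass 3: [3, 16, 28, 9, 79, 83, 83, 98] (2 swaps)

After 3 passes: [3, 16, 28, 9, 79, 83, 83, 98]


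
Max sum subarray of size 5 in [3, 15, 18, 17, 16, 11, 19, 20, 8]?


[0:5]: 69
[1:6]: 77
[2:7]: 81
[3:8]: 83
[4:9]: 74

Max: 83 at [3:8]


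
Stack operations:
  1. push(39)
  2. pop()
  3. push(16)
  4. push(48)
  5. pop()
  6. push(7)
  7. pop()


push(39) -> [39]
pop()->39, []
push(16) -> [16]
push(48) -> [16, 48]
pop()->48, [16]
push(7) -> [16, 7]
pop()->7, [16]

Final stack: [16]


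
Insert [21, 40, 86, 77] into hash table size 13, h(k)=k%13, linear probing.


Insert 21: h=8 -> slot 8
Insert 40: h=1 -> slot 1
Insert 86: h=8, 1 probes -> slot 9
Insert 77: h=12 -> slot 12

Table: [None, 40, None, None, None, None, None, None, 21, 86, None, None, 77]


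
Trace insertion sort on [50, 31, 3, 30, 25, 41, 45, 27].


Initial: [50, 31, 3, 30, 25, 41, 45, 27]
Insert 31: [31, 50, 3, 30, 25, 41, 45, 27]
Insert 3: [3, 31, 50, 30, 25, 41, 45, 27]
Insert 30: [3, 30, 31, 50, 25, 41, 45, 27]
Insert 25: [3, 25, 30, 31, 50, 41, 45, 27]
Insert 41: [3, 25, 30, 31, 41, 50, 45, 27]
Insert 45: [3, 25, 30, 31, 41, 45, 50, 27]
Insert 27: [3, 25, 27, 30, 31, 41, 45, 50]

Sorted: [3, 25, 27, 30, 31, 41, 45, 50]


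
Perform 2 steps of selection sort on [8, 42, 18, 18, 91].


Initial: [8, 42, 18, 18, 91]
Step 1: min=8 at 0
  Swap: [8, 42, 18, 18, 91]
Step 2: min=18 at 2
  Swap: [8, 18, 42, 18, 91]

After 2 steps: [8, 18, 42, 18, 91]


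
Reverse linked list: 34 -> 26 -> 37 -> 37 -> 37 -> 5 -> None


Step 1: curr=34, set curr.next=prev(None) | reversed so far: 34
Step 2: curr=26, set curr.next=prev(34) | reversed so far: 26 -> 34
Step 3: curr=37, set curr.next=prev(26) | reversed so far: 37 -> 26 -> 34
Step 4: curr=37, set curr.next=prev(37) | reversed so far: 37 -> 37 -> 26 -> 34
Step 5: curr=37, set curr.next=prev(37) | reversed so far: 37 -> 37 -> 37 -> 26 -> 34
Step 6: curr=5, set curr.next=prev(37) | reversed so far: 5 -> 37 -> 37 -> 37 -> 26 -> 34

5 -> 37 -> 37 -> 37 -> 26 -> 34 -> None


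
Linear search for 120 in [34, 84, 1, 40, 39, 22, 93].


i=0: 34!=120
i=1: 84!=120
i=2: 1!=120
i=3: 40!=120
i=4: 39!=120
i=5: 22!=120
i=6: 93!=120

Not found, 7 comps


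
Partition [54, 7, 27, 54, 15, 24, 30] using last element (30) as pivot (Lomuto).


Pivot: 30
  7 <= 30: swap -> [7, 54, 27, 54, 15, 24, 30]
  27 <= 30: swap -> [7, 27, 54, 54, 15, 24, 30]
  15 <= 30: swap -> [7, 27, 15, 54, 54, 24, 30]
  24 <= 30: swap -> [7, 27, 15, 24, 54, 54, 30]
Place pivot at 4: [7, 27, 15, 24, 30, 54, 54]

Partitioned: [7, 27, 15, 24, 30, 54, 54]


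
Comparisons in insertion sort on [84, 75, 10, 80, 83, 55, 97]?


Algorithm: insertion sort
Input: [84, 75, 10, 80, 83, 55, 97]
Sorted: [10, 55, 75, 80, 83, 84, 97]

13


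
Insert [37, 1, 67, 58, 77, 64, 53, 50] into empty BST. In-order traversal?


Insert 37: root
Insert 1: L from 37
Insert 67: R from 37
Insert 58: R from 37 -> L from 67
Insert 77: R from 37 -> R from 67
Insert 64: R from 37 -> L from 67 -> R from 58
Insert 53: R from 37 -> L from 67 -> L from 58
Insert 50: R from 37 -> L from 67 -> L from 58 -> L from 53

In-order: [1, 37, 50, 53, 58, 64, 67, 77]


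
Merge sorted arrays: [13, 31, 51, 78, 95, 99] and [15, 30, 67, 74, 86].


Take 13 from A
Take 15 from B
Take 30 from B
Take 31 from A
Take 51 from A
Take 67 from B
Take 74 from B
Take 78 from A
Take 86 from B

Merged: [13, 15, 30, 31, 51, 67, 74, 78, 86, 95, 99]


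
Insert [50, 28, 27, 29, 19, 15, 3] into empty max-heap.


Insert 50: [50]
Insert 28: [50, 28]
Insert 27: [50, 28, 27]
Insert 29: [50, 29, 27, 28]
Insert 19: [50, 29, 27, 28, 19]
Insert 15: [50, 29, 27, 28, 19, 15]
Insert 3: [50, 29, 27, 28, 19, 15, 3]

Final heap: [50, 29, 27, 28, 19, 15, 3]


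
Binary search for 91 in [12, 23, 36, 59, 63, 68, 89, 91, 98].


Step 1: lo=0, hi=8, mid=4, val=63
Step 2: lo=5, hi=8, mid=6, val=89
Step 3: lo=7, hi=8, mid=7, val=91

Found at index 7


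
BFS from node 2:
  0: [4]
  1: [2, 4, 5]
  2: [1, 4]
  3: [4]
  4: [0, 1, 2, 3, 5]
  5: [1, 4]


Visit 2, enqueue [1, 4]
Visit 1, enqueue [5]
Visit 4, enqueue [0, 3]
Visit 5, enqueue []
Visit 0, enqueue []
Visit 3, enqueue []

BFS order: [2, 1, 4, 5, 0, 3]


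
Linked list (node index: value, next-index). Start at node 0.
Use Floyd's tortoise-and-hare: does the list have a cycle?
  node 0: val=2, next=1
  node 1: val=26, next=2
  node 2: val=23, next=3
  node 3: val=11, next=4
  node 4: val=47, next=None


Floyd's tortoise (slow, +1) and hare (fast, +2):
  init: slow=0, fast=0
  step 1: slow=1, fast=2
  step 2: slow=2, fast=4
  step 3: fast -> None, no cycle

Cycle: no


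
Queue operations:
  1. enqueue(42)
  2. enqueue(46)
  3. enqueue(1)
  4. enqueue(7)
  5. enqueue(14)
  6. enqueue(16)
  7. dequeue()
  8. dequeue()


enqueue(42) -> [42]
enqueue(46) -> [42, 46]
enqueue(1) -> [42, 46, 1]
enqueue(7) -> [42, 46, 1, 7]
enqueue(14) -> [42, 46, 1, 7, 14]
enqueue(16) -> [42, 46, 1, 7, 14, 16]
dequeue()->42, [46, 1, 7, 14, 16]
dequeue()->46, [1, 7, 14, 16]

Final queue: [1, 7, 14, 16]


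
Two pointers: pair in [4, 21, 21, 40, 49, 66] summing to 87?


lo=0(4)+hi=5(66)=70
lo=1(21)+hi=5(66)=87

Yes: 21+66=87


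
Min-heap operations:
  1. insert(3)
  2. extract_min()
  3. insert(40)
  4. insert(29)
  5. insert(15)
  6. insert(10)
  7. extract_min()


insert(3) -> [3]
extract_min()->3, []
insert(40) -> [40]
insert(29) -> [29, 40]
insert(15) -> [15, 40, 29]
insert(10) -> [10, 15, 29, 40]
extract_min()->10, [15, 40, 29]

Final heap: [15, 40, 29]


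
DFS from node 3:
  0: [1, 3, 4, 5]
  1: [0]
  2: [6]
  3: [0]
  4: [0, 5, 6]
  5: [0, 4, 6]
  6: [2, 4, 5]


Visit 3, push [0]
Visit 0, push [5, 4, 1]
Visit 1, push []
Visit 4, push [6, 5]
Visit 5, push [6]
Visit 6, push [2]
Visit 2, push []

DFS order: [3, 0, 1, 4, 5, 6, 2]


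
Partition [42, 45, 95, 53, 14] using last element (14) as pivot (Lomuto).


Pivot: 14
Place pivot at 0: [14, 45, 95, 53, 42]

Partitioned: [14, 45, 95, 53, 42]


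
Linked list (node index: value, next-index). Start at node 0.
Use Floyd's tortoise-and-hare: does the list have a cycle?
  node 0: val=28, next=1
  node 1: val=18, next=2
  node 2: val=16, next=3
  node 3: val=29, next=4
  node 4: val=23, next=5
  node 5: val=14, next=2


Floyd's tortoise (slow, +1) and hare (fast, +2):
  init: slow=0, fast=0
  step 1: slow=1, fast=2
  step 2: slow=2, fast=4
  step 3: slow=3, fast=2
  step 4: slow=4, fast=4
  slow == fast at node 4: cycle detected

Cycle: yes


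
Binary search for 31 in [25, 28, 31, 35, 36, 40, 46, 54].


Step 1: lo=0, hi=7, mid=3, val=35
Step 2: lo=0, hi=2, mid=1, val=28
Step 3: lo=2, hi=2, mid=2, val=31

Found at index 2


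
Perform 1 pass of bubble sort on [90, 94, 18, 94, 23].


Initial: [90, 94, 18, 94, 23]
Pass 1: [90, 18, 94, 23, 94] (2 swaps)

After 1 pass: [90, 18, 94, 23, 94]


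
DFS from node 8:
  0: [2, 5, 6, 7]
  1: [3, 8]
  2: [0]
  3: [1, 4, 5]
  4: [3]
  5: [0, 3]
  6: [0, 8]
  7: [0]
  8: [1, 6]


Visit 8, push [6, 1]
Visit 1, push [3]
Visit 3, push [5, 4]
Visit 4, push []
Visit 5, push [0]
Visit 0, push [7, 6, 2]
Visit 2, push []
Visit 6, push []
Visit 7, push []

DFS order: [8, 1, 3, 4, 5, 0, 2, 6, 7]


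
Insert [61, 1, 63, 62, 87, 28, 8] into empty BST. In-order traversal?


Insert 61: root
Insert 1: L from 61
Insert 63: R from 61
Insert 62: R from 61 -> L from 63
Insert 87: R from 61 -> R from 63
Insert 28: L from 61 -> R from 1
Insert 8: L from 61 -> R from 1 -> L from 28

In-order: [1, 8, 28, 61, 62, 63, 87]


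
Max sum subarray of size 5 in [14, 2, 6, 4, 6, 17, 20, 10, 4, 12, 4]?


[0:5]: 32
[1:6]: 35
[2:7]: 53
[3:8]: 57
[4:9]: 57
[5:10]: 63
[6:11]: 50

Max: 63 at [5:10]


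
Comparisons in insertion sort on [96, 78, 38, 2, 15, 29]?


Algorithm: insertion sort
Input: [96, 78, 38, 2, 15, 29]
Sorted: [2, 15, 29, 38, 78, 96]

14


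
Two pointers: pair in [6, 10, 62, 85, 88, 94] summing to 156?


lo=0(6)+hi=5(94)=100
lo=1(10)+hi=5(94)=104
lo=2(62)+hi=5(94)=156

Yes: 62+94=156


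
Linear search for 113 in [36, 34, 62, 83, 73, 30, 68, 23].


i=0: 36!=113
i=1: 34!=113
i=2: 62!=113
i=3: 83!=113
i=4: 73!=113
i=5: 30!=113
i=6: 68!=113
i=7: 23!=113

Not found, 8 comps


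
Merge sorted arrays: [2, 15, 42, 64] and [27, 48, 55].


Take 2 from A
Take 15 from A
Take 27 from B
Take 42 from A
Take 48 from B
Take 55 from B

Merged: [2, 15, 27, 42, 48, 55, 64]


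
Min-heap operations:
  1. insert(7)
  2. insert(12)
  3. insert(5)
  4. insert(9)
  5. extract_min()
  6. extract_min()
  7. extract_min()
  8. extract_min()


insert(7) -> [7]
insert(12) -> [7, 12]
insert(5) -> [5, 12, 7]
insert(9) -> [5, 9, 7, 12]
extract_min()->5, [7, 9, 12]
extract_min()->7, [9, 12]
extract_min()->9, [12]
extract_min()->12, []

Final heap: []


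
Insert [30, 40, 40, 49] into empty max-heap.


Insert 30: [30]
Insert 40: [40, 30]
Insert 40: [40, 30, 40]
Insert 49: [49, 40, 40, 30]

Final heap: [49, 40, 40, 30]


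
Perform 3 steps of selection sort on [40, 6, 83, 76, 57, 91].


Initial: [40, 6, 83, 76, 57, 91]
Step 1: min=6 at 1
  Swap: [6, 40, 83, 76, 57, 91]
Step 2: min=40 at 1
  Swap: [6, 40, 83, 76, 57, 91]
Step 3: min=57 at 4
  Swap: [6, 40, 57, 76, 83, 91]

After 3 steps: [6, 40, 57, 76, 83, 91]


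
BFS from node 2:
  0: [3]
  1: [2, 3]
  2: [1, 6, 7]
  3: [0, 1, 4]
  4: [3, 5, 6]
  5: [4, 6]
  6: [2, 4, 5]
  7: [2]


Visit 2, enqueue [1, 6, 7]
Visit 1, enqueue [3]
Visit 6, enqueue [4, 5]
Visit 7, enqueue []
Visit 3, enqueue [0]
Visit 4, enqueue []
Visit 5, enqueue []
Visit 0, enqueue []

BFS order: [2, 1, 6, 7, 3, 4, 5, 0]


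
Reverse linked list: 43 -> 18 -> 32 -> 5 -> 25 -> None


Step 1: curr=43, set curr.next=prev(None) | reversed so far: 43
Step 2: curr=18, set curr.next=prev(43) | reversed so far: 18 -> 43
Step 3: curr=32, set curr.next=prev(18) | reversed so far: 32 -> 18 -> 43
Step 4: curr=5, set curr.next=prev(32) | reversed so far: 5 -> 32 -> 18 -> 43
Step 5: curr=25, set curr.next=prev(5) | reversed so far: 25 -> 5 -> 32 -> 18 -> 43

25 -> 5 -> 32 -> 18 -> 43 -> None


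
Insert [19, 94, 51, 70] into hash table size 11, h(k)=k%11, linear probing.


Insert 19: h=8 -> slot 8
Insert 94: h=6 -> slot 6
Insert 51: h=7 -> slot 7
Insert 70: h=4 -> slot 4

Table: [None, None, None, None, 70, None, 94, 51, 19, None, None]


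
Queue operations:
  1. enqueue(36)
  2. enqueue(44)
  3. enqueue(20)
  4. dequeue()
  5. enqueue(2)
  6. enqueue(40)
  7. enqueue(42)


enqueue(36) -> [36]
enqueue(44) -> [36, 44]
enqueue(20) -> [36, 44, 20]
dequeue()->36, [44, 20]
enqueue(2) -> [44, 20, 2]
enqueue(40) -> [44, 20, 2, 40]
enqueue(42) -> [44, 20, 2, 40, 42]

Final queue: [44, 20, 2, 40, 42]


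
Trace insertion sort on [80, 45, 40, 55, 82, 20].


Initial: [80, 45, 40, 55, 82, 20]
Insert 45: [45, 80, 40, 55, 82, 20]
Insert 40: [40, 45, 80, 55, 82, 20]
Insert 55: [40, 45, 55, 80, 82, 20]
Insert 82: [40, 45, 55, 80, 82, 20]
Insert 20: [20, 40, 45, 55, 80, 82]

Sorted: [20, 40, 45, 55, 80, 82]


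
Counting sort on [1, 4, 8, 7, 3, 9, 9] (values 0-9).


Input: [1, 4, 8, 7, 3, 9, 9]
Counts: [0, 1, 0, 1, 1, 0, 0, 1, 1, 2]

Sorted: [1, 3, 4, 7, 8, 9, 9]


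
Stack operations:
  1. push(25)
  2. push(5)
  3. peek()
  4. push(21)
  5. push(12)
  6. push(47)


push(25) -> [25]
push(5) -> [25, 5]
peek()->5
push(21) -> [25, 5, 21]
push(12) -> [25, 5, 21, 12]
push(47) -> [25, 5, 21, 12, 47]

Final stack: [25, 5, 21, 12, 47]
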